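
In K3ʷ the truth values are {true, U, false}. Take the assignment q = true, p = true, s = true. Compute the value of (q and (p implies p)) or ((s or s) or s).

true

p implies p = true implies true = true
q and (p implies p) = true and true = true
s or s = true or true = true
(s or s) or s = true or true = true
(q and (p implies p)) or ((s or s) or s) = true or true = true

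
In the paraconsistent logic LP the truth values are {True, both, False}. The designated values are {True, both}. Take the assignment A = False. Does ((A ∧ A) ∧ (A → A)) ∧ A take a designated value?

A ∧ A = False ∧ False = False
A → A = False → False = True
(A ∧ A) ∧ (A → A) = False ∧ True = False
((A ∧ A) ∧ (A → A)) ∧ A = False ∧ False = False
False ∉ {True, both}.

No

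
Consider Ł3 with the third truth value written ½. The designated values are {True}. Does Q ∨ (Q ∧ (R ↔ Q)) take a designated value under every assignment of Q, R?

No

Countermodel: Q=½, R=True gives ½, which is not designated.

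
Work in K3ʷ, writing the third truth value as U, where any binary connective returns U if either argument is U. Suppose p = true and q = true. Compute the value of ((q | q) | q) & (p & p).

q | q = true | true = true
(q | q) | q = true | true = true
p & p = true & true = true
((q | q) | q) & (p & p) = true & true = true

true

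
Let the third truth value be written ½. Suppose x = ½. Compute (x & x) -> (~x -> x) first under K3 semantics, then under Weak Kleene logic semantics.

In K3: x & x = ½ & ½ = ½
~x = ~½ = ½
~x -> x = ½ -> ½ = ½  [~½ | ½]
(x & x) -> (~x -> x) = ½ -> ½ = ½
In Weak Kleene logic: x & x = ½ & ½ = ½
~x = ~½ = ½
~x -> x = ½ -> ½ = ½  [any arg is the third value ⇒ result is the third value]
(x & x) -> (~x -> x) = ½ -> ½ = ½

½; ½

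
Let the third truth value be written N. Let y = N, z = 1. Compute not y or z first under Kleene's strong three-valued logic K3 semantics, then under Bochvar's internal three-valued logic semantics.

In Kleene's strong three-valued logic K3: not y = not N = N
not y or z = N or 1 = 1
In Bochvar's internal three-valued logic: not y = not N = N
not y or z = N or 1 = N
They differ because Kleene's strong three-valued logic K3 and Bochvar's internal three-valued logic treat N differently under the binary connectives.

1; N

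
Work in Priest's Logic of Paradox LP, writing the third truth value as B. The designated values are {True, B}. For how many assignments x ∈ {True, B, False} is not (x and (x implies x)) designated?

2

x=True: False ·
x=B: B ✓
x=False: True ✓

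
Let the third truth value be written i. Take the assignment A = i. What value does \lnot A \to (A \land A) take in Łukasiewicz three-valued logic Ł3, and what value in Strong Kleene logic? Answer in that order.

True; i

In Łukasiewicz three-valued logic Ł3: \lnot A = \lnot i = i
A \land A = i \land i = i
\lnot A \to (A \land A) = i \to i = True  [min(1, 1−½+½)]
In Strong Kleene logic: \lnot A = \lnot i = i
A \land A = i \land i = i
\lnot A \to (A \land A) = i \to i = i
They differ because Łukasiewicz three-valued logic Ł3 and Strong Kleene logic treat i differently under implication.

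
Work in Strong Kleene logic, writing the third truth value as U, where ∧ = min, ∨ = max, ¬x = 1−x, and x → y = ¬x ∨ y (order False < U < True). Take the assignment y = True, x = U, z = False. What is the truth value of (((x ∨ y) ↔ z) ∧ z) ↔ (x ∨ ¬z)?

x ∨ y = U ∨ True = True
(x ∨ y) ↔ z = True ↔ False = False
((x ∨ y) ↔ z) ∧ z = False ∧ False = False
¬z = ¬False = True
x ∨ ¬z = U ∨ True = True
(((x ∨ y) ↔ z) ∧ z) ↔ (x ∨ ¬z) = False ↔ True = False

False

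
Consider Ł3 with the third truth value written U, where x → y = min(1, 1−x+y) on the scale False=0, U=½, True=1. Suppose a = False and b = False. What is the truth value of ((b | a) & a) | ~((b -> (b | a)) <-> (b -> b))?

False

b | a = False | False = False
(b | a) & a = False & False = False
b | a = False | False = False
b -> (b | a) = False -> False = True
b -> b = False -> False = True
(b -> (b | a)) <-> (b -> b) = True <-> True = True
~((b -> (b | a)) <-> (b -> b)) = ~True = False
((b | a) & a) | ~((b -> (b | a)) <-> (b -> b)) = False | False = False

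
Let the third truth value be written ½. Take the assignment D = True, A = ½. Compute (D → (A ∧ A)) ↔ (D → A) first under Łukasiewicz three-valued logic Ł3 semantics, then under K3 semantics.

In Łukasiewicz three-valued logic Ł3: A ∧ A = ½ ∧ ½ = ½
D → (A ∧ A) = True → ½ = ½  [min(1, 1−1+½)]
D → A = True → ½ = ½
(D → (A ∧ A)) ↔ (D → A) = ½ ↔ ½ = True
In K3: A ∧ A = ½ ∧ ½ = ½
D → (A ∧ A) = True → ½ = ½  [¬True ∨ ½]
D → A = True → ½ = ½
(D → (A ∧ A)) ↔ (D → A) = ½ ↔ ½ = ½
They differ because Łukasiewicz three-valued logic Ł3 and K3 treat ½ differently under implication.

True; ½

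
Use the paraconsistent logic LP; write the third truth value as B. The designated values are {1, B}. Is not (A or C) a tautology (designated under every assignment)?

Countermodel: A=1, C=1 gives 0, which is not designated.

No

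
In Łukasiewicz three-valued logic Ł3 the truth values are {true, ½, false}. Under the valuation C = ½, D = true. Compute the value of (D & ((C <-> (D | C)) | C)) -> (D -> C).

D | C = true | ½ = true
C <-> (D | C) = ½ <-> true = ½
(C <-> (D | C)) | C = ½ | ½ = ½
D & ((C <-> (D | C)) | C) = true & ½ = ½
D -> C = true -> ½ = ½
(D & ((C <-> (D | C)) | C)) -> (D -> C) = ½ -> ½ = true

true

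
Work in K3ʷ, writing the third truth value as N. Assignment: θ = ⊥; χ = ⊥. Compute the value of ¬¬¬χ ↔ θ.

⊥

¬χ = ¬⊥ = ⊤
¬¬χ = ¬⊤ = ⊥
¬¬¬χ = ¬⊥ = ⊤
¬¬¬χ ↔ θ = ⊤ ↔ ⊥ = ⊥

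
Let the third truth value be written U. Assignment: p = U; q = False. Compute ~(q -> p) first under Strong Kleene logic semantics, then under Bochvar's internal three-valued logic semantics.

False; U

In Strong Kleene logic: q -> p = False -> U = True
~(q -> p) = ~True = False
In Bochvar's internal three-valued logic: q -> p = False -> U = U  [any arg is the third value ⇒ result is the third value]
~(q -> p) = ~U = U
They differ because Strong Kleene logic and Bochvar's internal three-valued logic treat U differently under the binary connectives.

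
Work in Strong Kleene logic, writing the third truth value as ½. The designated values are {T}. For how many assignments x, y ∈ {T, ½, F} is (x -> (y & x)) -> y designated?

4

Designated under: (x=T, y=T); (x=T, y=F); (x=½, y=T); (x=F, y=T).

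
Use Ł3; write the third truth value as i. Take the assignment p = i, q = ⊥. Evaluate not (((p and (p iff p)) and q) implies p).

⊥

p iff p = i iff i = ⊤  [1 − |½−½|]
p and (p iff p) = i and ⊤ = i
(p and (p iff p)) and q = i and ⊥ = ⊥
((p and (p iff p)) and q) implies p = ⊥ implies i = ⊤
not (((p and (p iff p)) and q) implies p) = not ⊤ = ⊥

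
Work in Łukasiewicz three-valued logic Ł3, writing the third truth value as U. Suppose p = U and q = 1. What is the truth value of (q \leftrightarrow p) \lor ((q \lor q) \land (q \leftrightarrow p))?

q \leftrightarrow p = 1 \leftrightarrow U = U
q \lor q = 1 \lor 1 = 1
q \leftrightarrow p = 1 \leftrightarrow U = U
(q \lor q) \land (q \leftrightarrow p) = 1 \land U = U
(q \leftrightarrow p) \lor ((q \lor q) \land (q \leftrightarrow p)) = U \lor U = U

U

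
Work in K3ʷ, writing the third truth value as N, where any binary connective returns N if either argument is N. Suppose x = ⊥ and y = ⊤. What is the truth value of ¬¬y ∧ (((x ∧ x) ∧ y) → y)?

¬y = ¬⊤ = ⊥
¬¬y = ¬⊥ = ⊤
x ∧ x = ⊥ ∧ ⊥ = ⊥
(x ∧ x) ∧ y = ⊥ ∧ ⊤ = ⊥
((x ∧ x) ∧ y) → y = ⊥ → ⊤ = ⊤
¬¬y ∧ (((x ∧ x) ∧ y) → y) = ⊤ ∧ ⊤ = ⊤

⊤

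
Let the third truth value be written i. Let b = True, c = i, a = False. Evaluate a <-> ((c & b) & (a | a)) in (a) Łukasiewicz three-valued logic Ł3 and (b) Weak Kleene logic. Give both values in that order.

In Łukasiewicz three-valued logic Ł3: c & b = i & True = i
a | a = False | False = False
(c & b) & (a | a) = i & False = False
a <-> ((c & b) & (a | a)) = False <-> False = True
In Weak Kleene logic: c & b = i & True = i
a | a = False | False = False
(c & b) & (a | a) = i & False = i
a <-> ((c & b) & (a | a)) = False <-> i = i
They differ because Łukasiewicz three-valued logic Ł3 and Weak Kleene logic treat i differently under the binary connectives.

True; i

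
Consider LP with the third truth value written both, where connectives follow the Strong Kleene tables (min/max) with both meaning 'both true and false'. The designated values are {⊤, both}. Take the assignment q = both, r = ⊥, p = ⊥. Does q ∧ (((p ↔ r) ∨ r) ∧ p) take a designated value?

p ↔ r = ⊥ ↔ ⊥ = ⊤
(p ↔ r) ∨ r = ⊤ ∨ ⊥ = ⊤
((p ↔ r) ∨ r) ∧ p = ⊤ ∧ ⊥ = ⊥
q ∧ (((p ↔ r) ∨ r) ∧ p) = both ∧ ⊥ = ⊥
⊥ ∉ {⊤, both}.

No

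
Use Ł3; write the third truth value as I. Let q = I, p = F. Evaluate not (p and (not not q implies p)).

not q = not I = I
not not q = not I = I
not not q implies p = I implies F = I
p and (not not q implies p) = F and I = F
not (p and (not not q implies p)) = not F = T

T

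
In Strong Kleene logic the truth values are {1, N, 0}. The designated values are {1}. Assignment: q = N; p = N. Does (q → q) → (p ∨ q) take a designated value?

No

q → q = N → N = N  [¬N ∨ N]
p ∨ q = N ∨ N = N
(q → q) → (p ∨ q) = N → N = N
N ∉ {1}.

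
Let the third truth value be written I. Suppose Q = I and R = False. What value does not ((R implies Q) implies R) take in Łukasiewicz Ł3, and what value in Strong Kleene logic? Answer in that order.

True; True

In Łukasiewicz Ł3: R implies Q = False implies I = True  [min(1, 1−0+½)]
(R implies Q) implies R = True implies False = False
not ((R implies Q) implies R) = not False = True
In Strong Kleene logic: R implies Q = False implies I = True  [not False or I]
(R implies Q) implies R = True implies False = False
not ((R implies Q) implies R) = not False = True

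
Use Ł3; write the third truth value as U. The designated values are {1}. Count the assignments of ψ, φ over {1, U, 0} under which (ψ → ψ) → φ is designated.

3

Designated under: (ψ=1, φ=1); (ψ=U, φ=1); (ψ=0, φ=1).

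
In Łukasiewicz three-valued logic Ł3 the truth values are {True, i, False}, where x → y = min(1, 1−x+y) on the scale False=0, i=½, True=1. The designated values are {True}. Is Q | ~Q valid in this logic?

Countermodel: Q=i gives i, which is not designated.

No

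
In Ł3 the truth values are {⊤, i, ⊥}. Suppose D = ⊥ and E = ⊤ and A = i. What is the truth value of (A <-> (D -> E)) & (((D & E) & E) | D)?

⊥

D -> E = ⊥ -> ⊤ = ⊤
A <-> (D -> E) = i <-> ⊤ = i  [1 − |½−1|]
D & E = ⊥ & ⊤ = ⊥
(D & E) & E = ⊥ & ⊤ = ⊥
((D & E) & E) | D = ⊥ | ⊥ = ⊥
(A <-> (D -> E)) & (((D & E) & E) | D) = i & ⊥ = ⊥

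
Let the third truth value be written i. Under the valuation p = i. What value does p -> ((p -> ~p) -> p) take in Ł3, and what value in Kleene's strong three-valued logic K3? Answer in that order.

In Ł3: ~p = ~i = i
p -> ~p = i -> i = 1  [min(1, 1−½+½)]
(p -> ~p) -> p = 1 -> i = i
p -> ((p -> ~p) -> p) = i -> i = 1
In Kleene's strong three-valued logic K3: ~p = ~i = i
p -> ~p = i -> i = i  [~i | i]
(p -> ~p) -> p = i -> i = i
p -> ((p -> ~p) -> p) = i -> i = i
They differ because Ł3 and Kleene's strong three-valued logic K3 treat i differently under implication.

1; i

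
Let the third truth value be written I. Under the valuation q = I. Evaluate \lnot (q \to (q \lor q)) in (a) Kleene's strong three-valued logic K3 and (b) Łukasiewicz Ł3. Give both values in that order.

I; ⊥

In Kleene's strong three-valued logic K3: q \lor q = I \lor I = I
q \to (q \lor q) = I \to I = I
\lnot (q \to (q \lor q)) = \lnot I = I
In Łukasiewicz Ł3: q \lor q = I \lor I = I
q \to (q \lor q) = I \to I = ⊤  [min(1, 1−½+½)]
\lnot (q \to (q \lor q)) = \lnot ⊤ = ⊥
They differ because Kleene's strong three-valued logic K3 and Łukasiewicz Ł3 treat I differently under implication.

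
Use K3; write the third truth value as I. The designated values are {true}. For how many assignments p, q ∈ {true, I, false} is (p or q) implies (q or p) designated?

6

Of the 9 assignments, 6 give a value in {true}.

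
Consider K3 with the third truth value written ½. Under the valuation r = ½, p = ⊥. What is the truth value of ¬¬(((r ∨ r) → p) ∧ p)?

⊥

r ∨ r = ½ ∨ ½ = ½
(r ∨ r) → p = ½ → ⊥ = ½  [¬½ ∨ ⊥]
((r ∨ r) → p) ∧ p = ½ ∧ ⊥ = ⊥
¬(((r ∨ r) → p) ∧ p) = ¬⊥ = ⊤
¬¬(((r ∨ r) → p) ∧ p) = ¬⊤ = ⊥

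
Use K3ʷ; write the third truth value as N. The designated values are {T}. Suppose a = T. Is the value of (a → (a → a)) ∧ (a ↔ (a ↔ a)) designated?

a → a = T → T = T
a → (a → a) = T → T = T
a ↔ a = T ↔ T = T
a ↔ (a ↔ a) = T ↔ T = T
(a → (a → a)) ∧ (a ↔ (a ↔ a)) = T ∧ T = T
T ∈ {T}.

Yes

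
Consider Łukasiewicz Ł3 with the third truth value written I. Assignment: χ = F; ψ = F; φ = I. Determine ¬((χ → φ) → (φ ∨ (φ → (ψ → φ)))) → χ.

T

χ → φ = F → I = T
ψ → φ = F → I = T
φ → (ψ → φ) = I → T = T
φ ∨ (φ → (ψ → φ)) = I ∨ T = T
(χ → φ) → (φ ∨ (φ → (ψ → φ))) = T → T = T
¬((χ → φ) → (φ ∨ (φ → (ψ → φ)))) = ¬T = F
¬((χ → φ) → (φ ∨ (φ → (ψ → φ)))) → χ = F → F = T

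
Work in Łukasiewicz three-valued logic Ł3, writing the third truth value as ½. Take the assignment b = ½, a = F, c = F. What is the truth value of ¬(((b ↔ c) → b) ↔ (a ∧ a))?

T

b ↔ c = ½ ↔ F = ½
(b ↔ c) → b = ½ → ½ = T
a ∧ a = F ∧ F = F
((b ↔ c) → b) ↔ (a ∧ a) = T ↔ F = F
¬(((b ↔ c) → b) ↔ (a ∧ a)) = ¬F = T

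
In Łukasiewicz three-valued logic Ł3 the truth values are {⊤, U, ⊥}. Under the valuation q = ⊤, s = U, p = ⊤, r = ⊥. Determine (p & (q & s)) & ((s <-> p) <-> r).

U

q & s = ⊤ & U = U
p & (q & s) = ⊤ & U = U
s <-> p = U <-> ⊤ = U
(s <-> p) <-> r = U <-> ⊥ = U
(p & (q & s)) & ((s <-> p) <-> r) = U & U = U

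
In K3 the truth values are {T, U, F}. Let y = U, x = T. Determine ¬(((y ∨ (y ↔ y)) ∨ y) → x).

F

y ↔ y = U ↔ U = U
y ∨ (y ↔ y) = U ∨ U = U
(y ∨ (y ↔ y)) ∨ y = U ∨ U = U
((y ∨ (y ↔ y)) ∨ y) → x = U → T = T  [¬U ∨ T]
¬(((y ∨ (y ↔ y)) ∨ y) → x) = ¬T = F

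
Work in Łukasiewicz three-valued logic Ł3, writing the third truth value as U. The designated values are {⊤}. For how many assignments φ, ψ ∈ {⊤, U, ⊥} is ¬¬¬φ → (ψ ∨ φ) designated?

Of the 9 assignments, 7 give a value in {⊤}.

7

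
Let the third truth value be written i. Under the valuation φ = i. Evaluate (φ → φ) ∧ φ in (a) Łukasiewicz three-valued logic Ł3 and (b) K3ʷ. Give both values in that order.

i; i

In Łukasiewicz three-valued logic Ł3: φ → φ = i → i = true  [min(1, 1−½+½)]
(φ → φ) ∧ φ = true ∧ i = i
In K3ʷ: φ → φ = i → i = i
(φ → φ) ∧ φ = i ∧ i = i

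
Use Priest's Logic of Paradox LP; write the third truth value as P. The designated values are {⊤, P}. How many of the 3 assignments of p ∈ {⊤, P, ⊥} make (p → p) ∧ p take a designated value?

2

p=⊤: ⊤ ✓
p=P: P ✓
p=⊥: ⊥ ·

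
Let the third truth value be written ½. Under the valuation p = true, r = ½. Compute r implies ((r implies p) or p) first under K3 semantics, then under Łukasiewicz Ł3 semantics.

In K3: r implies p = ½ implies true = true
(r implies p) or p = true or true = true
r implies ((r implies p) or p) = ½ implies true = true
In Łukasiewicz Ł3: r implies p = ½ implies true = true  [min(1, 1−½+1)]
(r implies p) or p = true or true = true
r implies ((r implies p) or p) = ½ implies true = true

true; true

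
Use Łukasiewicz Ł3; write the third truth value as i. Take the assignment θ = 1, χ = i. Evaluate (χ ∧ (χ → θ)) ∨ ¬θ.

i

χ → θ = i → 1 = 1  [min(1, 1−½+1)]
χ ∧ (χ → θ) = i ∧ 1 = i
¬θ = ¬1 = 0
(χ ∧ (χ → θ)) ∨ ¬θ = i ∨ 0 = i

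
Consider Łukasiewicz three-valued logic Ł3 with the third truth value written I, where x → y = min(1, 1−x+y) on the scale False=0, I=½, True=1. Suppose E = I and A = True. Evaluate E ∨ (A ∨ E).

A ∨ E = True ∨ I = True
E ∨ (A ∨ E) = I ∨ True = True

True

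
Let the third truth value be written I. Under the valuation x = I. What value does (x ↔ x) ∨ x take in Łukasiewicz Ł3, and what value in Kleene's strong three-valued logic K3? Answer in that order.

⊤; I

In Łukasiewicz Ł3: x ↔ x = I ↔ I = ⊤
(x ↔ x) ∨ x = ⊤ ∨ I = ⊤
In Kleene's strong three-valued logic K3: x ↔ x = I ↔ I = I
(x ↔ x) ∨ x = I ∨ I = I
They differ because Łukasiewicz Ł3 and Kleene's strong three-valued logic K3 treat I differently under implication.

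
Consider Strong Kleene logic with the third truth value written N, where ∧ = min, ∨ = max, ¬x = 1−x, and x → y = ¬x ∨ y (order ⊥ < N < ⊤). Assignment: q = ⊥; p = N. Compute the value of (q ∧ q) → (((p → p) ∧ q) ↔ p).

⊤

q ∧ q = ⊥ ∧ ⊥ = ⊥
p → p = N → N = N  [¬N ∨ N]
(p → p) ∧ q = N ∧ ⊥ = ⊥
((p → p) ∧ q) ↔ p = ⊥ ↔ N = N
(q ∧ q) → (((p → p) ∧ q) ↔ p) = ⊥ → N = ⊤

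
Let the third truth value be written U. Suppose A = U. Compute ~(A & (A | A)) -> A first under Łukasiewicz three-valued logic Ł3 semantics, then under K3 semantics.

⊤; U

In Łukasiewicz three-valued logic Ł3: A | A = U | U = U
A & (A | A) = U & U = U
~(A & (A | A)) = ~U = U
~(A & (A | A)) -> A = U -> U = ⊤
In K3: A | A = U | U = U
A & (A | A) = U & U = U
~(A & (A | A)) = ~U = U
~(A & (A | A)) -> A = U -> U = U  [~U | U]
They differ because Łukasiewicz three-valued logic Ł3 and K3 treat U differently under implication.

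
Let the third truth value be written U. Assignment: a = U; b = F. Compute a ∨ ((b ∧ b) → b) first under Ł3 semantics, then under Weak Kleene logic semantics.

T; U

In Ł3: b ∧ b = F ∧ F = F
(b ∧ b) → b = F → F = T
a ∨ ((b ∧ b) → b) = U ∨ T = T
In Weak Kleene logic: b ∧ b = F ∧ F = F
(b ∧ b) → b = F → F = T
a ∨ ((b ∧ b) → b) = U ∨ T = U
They differ because Ł3 and Weak Kleene logic treat U differently under the binary connectives.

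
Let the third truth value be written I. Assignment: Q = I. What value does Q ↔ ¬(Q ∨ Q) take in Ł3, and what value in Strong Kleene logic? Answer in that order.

true; I

In Ł3: Q ∨ Q = I ∨ I = I
¬(Q ∨ Q) = ¬I = I
Q ↔ ¬(Q ∨ Q) = I ↔ I = true  [1 − |½−½|]
In Strong Kleene logic: Q ∨ Q = I ∨ I = I
¬(Q ∨ Q) = ¬I = I
Q ↔ ¬(Q ∨ Q) = I ↔ I = I
They differ because Ł3 and Strong Kleene logic treat I differently under implication.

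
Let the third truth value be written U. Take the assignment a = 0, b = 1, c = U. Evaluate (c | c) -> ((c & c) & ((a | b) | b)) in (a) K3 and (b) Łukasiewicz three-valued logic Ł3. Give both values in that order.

U; 1

In K3: c | c = U | U = U
c & c = U & U = U
a | b = 0 | 1 = 1
(a | b) | b = 1 | 1 = 1
(c & c) & ((a | b) | b) = U & 1 = U
(c | c) -> ((c & c) & ((a | b) | b)) = U -> U = U
In Łukasiewicz three-valued logic Ł3: c | c = U | U = U
c & c = U & U = U
a | b = 0 | 1 = 1
(a | b) | b = 1 | 1 = 1
(c & c) & ((a | b) | b) = U & 1 = U
(c | c) -> ((c & c) & ((a | b) | b)) = U -> U = 1  [min(1, 1−½+½)]
They differ because K3 and Łukasiewicz three-valued logic Ł3 treat U differently under implication.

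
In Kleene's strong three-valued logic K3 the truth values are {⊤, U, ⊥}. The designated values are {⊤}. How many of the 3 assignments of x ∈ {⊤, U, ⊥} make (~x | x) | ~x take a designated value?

x=⊤: ⊤ ✓
x=U: U ·
x=⊥: ⊤ ✓

2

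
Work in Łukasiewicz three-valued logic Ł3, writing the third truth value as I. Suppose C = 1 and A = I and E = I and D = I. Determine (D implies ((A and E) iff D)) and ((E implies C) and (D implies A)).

1

A and E = I and I = I
(A and E) iff D = I iff I = 1  [1 − |½−½|]
D implies ((A and E) iff D) = I implies 1 = 1
E implies C = I implies 1 = 1
D implies A = I implies I = 1
(E implies C) and (D implies A) = 1 and 1 = 1
(D implies ((A and E) iff D)) and ((E implies C) and (D implies A)) = 1 and 1 = 1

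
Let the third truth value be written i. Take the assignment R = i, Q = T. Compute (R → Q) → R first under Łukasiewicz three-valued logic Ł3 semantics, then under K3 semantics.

In Łukasiewicz three-valued logic Ł3: R → Q = i → T = T  [min(1, 1−½+1)]
(R → Q) → R = T → i = i
In K3: R → Q = i → T = T  [¬i ∨ T]
(R → Q) → R = T → i = i

i; i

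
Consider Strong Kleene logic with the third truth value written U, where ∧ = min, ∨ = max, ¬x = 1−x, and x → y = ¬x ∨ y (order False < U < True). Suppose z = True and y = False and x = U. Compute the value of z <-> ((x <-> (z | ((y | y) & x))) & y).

y | y = False | False = False
(y | y) & x = False & U = False
z | ((y | y) & x) = True | False = True
x <-> (z | ((y | y) & x)) = U <-> True = U
(x <-> (z | ((y | y) & x))) & y = U & False = False
z <-> ((x <-> (z | ((y | y) & x))) & y) = True <-> False = False

False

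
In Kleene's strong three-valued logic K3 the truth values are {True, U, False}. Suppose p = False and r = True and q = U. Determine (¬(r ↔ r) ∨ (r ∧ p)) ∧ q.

False

r ↔ r = True ↔ True = True
¬(r ↔ r) = ¬True = False
r ∧ p = True ∧ False = False
¬(r ↔ r) ∨ (r ∧ p) = False ∨ False = False
(¬(r ↔ r) ∨ (r ∧ p)) ∧ q = False ∧ U = False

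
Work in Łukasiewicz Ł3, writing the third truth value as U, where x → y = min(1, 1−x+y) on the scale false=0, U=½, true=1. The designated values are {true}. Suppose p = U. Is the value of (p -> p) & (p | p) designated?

No

p -> p = U -> U = true
p | p = U | U = U
(p -> p) & (p | p) = true & U = U
U ∉ {true}.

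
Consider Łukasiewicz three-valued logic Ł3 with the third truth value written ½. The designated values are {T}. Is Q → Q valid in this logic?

Yes

Every assignment of Q over {T, ½, F} gives a value in {T}.
In particular, with Q=½: Q → Q = T.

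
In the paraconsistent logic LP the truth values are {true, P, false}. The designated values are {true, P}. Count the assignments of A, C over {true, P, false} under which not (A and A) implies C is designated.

Of the 9 assignments, 8 give a value in {true, P}.

8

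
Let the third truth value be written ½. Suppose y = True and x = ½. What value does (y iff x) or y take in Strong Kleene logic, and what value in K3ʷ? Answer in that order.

True; ½

In Strong Kleene logic: y iff x = True iff ½ = ½
(y iff x) or y = ½ or True = True
In K3ʷ: y iff x = True iff ½ = ½
(y iff x) or y = ½ or True = ½
They differ because Strong Kleene logic and K3ʷ treat ½ differently under the binary connectives.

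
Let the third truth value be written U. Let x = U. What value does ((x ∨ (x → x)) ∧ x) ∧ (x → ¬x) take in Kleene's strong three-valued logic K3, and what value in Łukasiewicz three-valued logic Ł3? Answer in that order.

In Kleene's strong three-valued logic K3: x → x = U → U = U  [¬U ∨ U]
x ∨ (x → x) = U ∨ U = U
(x ∨ (x → x)) ∧ x = U ∧ U = U
¬x = ¬U = U
x → ¬x = U → U = U
((x ∨ (x → x)) ∧ x) ∧ (x → ¬x) = U ∧ U = U
In Łukasiewicz three-valued logic Ł3: x → x = U → U = True
x ∨ (x → x) = U ∨ True = True
(x ∨ (x → x)) ∧ x = True ∧ U = U
¬x = ¬U = U
x → ¬x = U → U = True
((x ∨ (x → x)) ∧ x) ∧ (x → ¬x) = U ∧ True = U

U; U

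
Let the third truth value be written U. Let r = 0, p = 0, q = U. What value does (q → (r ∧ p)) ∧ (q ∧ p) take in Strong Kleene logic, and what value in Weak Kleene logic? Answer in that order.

In Strong Kleene logic: r ∧ p = 0 ∧ 0 = 0
q → (r ∧ p) = U → 0 = U  [¬U ∨ 0]
q ∧ p = U ∧ 0 = 0
(q → (r ∧ p)) ∧ (q ∧ p) = U ∧ 0 = 0
In Weak Kleene logic: r ∧ p = 0 ∧ 0 = 0
q → (r ∧ p) = U → 0 = U  [any arg is the third value ⇒ result is the third value]
q ∧ p = U ∧ 0 = U
(q → (r ∧ p)) ∧ (q ∧ p) = U ∧ U = U
They differ because Strong Kleene logic and Weak Kleene logic treat U differently under the binary connectives.

0; U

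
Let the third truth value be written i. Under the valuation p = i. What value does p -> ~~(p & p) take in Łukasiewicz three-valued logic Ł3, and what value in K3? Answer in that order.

In Łukasiewicz three-valued logic Ł3: p & p = i & i = i
~(p & p) = ~i = i
~~(p & p) = ~i = i
p -> ~~(p & p) = i -> i = 1
In K3: p & p = i & i = i
~(p & p) = ~i = i
~~(p & p) = ~i = i
p -> ~~(p & p) = i -> i = i
They differ because Łukasiewicz three-valued logic Ł3 and K3 treat i differently under implication.

1; i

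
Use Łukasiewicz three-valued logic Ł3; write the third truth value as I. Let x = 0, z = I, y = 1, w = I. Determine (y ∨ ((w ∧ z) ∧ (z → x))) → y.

1

w ∧ z = I ∧ I = I
z → x = I → 0 = I  [min(1, 1−½+0)]
(w ∧ z) ∧ (z → x) = I ∧ I = I
y ∨ ((w ∧ z) ∧ (z → x)) = 1 ∨ I = 1
(y ∨ ((w ∧ z) ∧ (z → x))) → y = 1 → 1 = 1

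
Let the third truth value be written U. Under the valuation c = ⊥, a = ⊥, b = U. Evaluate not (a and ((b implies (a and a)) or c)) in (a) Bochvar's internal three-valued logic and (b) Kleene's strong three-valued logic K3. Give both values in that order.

In Bochvar's internal three-valued logic: a and a = ⊥ and ⊥ = ⊥
b implies (a and a) = U implies ⊥ = U  [any arg is the third value ⇒ result is the third value]
(b implies (a and a)) or c = U or ⊥ = U
a and ((b implies (a and a)) or c) = ⊥ and U = U
not (a and ((b implies (a and a)) or c)) = not U = U
In Kleene's strong three-valued logic K3: a and a = ⊥ and ⊥ = ⊥
b implies (a and a) = U implies ⊥ = U  [not U or ⊥]
(b implies (a and a)) or c = U or ⊥ = U
a and ((b implies (a and a)) or c) = ⊥ and U = ⊥
not (a and ((b implies (a and a)) or c)) = not ⊥ = ⊤
They differ because Bochvar's internal three-valued logic and Kleene's strong three-valued logic K3 treat U differently under the binary connectives.

U; ⊤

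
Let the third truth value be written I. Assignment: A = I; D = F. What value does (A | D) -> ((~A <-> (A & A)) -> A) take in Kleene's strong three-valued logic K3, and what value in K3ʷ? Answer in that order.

In Kleene's strong three-valued logic K3: A | D = I | F = I
~A = ~I = I
A & A = I & I = I
~A <-> (A & A) = I <-> I = I
(~A <-> (A & A)) -> A = I -> I = I
(A | D) -> ((~A <-> (A & A)) -> A) = I -> I = I
In K3ʷ: A | D = I | F = I
~A = ~I = I
A & A = I & I = I
~A <-> (A & A) = I <-> I = I
(~A <-> (A & A)) -> A = I -> I = I  [any arg is the third value ⇒ result is the third value]
(A | D) -> ((~A <-> (A & A)) -> A) = I -> I = I

I; I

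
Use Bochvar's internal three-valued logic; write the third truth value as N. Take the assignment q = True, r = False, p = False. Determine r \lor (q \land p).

q \land p = True \land False = False
r \lor (q \land p) = False \lor False = False

False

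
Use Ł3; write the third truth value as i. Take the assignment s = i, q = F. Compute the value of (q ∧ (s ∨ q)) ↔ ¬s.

i

s ∨ q = i ∨ F = i
q ∧ (s ∨ q) = F ∧ i = F
¬s = ¬i = i
(q ∧ (s ∨ q)) ↔ ¬s = F ↔ i = i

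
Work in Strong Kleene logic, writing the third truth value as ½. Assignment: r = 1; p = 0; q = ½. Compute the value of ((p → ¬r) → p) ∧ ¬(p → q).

¬r = ¬1 = 0
p → ¬r = 0 → 0 = 1
(p → ¬r) → p = 1 → 0 = 0
p → q = 0 → ½ = 1  [¬0 ∨ ½]
¬(p → q) = ¬1 = 0
((p → ¬r) → p) ∧ ¬(p → q) = 0 ∧ 0 = 0

0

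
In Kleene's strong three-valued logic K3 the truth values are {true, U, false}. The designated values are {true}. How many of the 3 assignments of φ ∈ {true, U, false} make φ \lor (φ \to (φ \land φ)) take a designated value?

2

φ=true: true ✓
φ=U: U ·
φ=false: true ✓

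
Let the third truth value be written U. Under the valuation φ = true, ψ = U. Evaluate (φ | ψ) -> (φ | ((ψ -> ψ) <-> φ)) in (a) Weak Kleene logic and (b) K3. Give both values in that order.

In Weak Kleene logic: φ | ψ = true | U = U
ψ -> ψ = U -> U = U  [any arg is the third value ⇒ result is the third value]
(ψ -> ψ) <-> φ = U <-> true = U
φ | ((ψ -> ψ) <-> φ) = true | U = U
(φ | ψ) -> (φ | ((ψ -> ψ) <-> φ)) = U -> U = U
In K3: φ | ψ = true | U = true
ψ -> ψ = U -> U = U  [~U | U]
(ψ -> ψ) <-> φ = U <-> true = U
φ | ((ψ -> ψ) <-> φ) = true | U = true
(φ | ψ) -> (φ | ((ψ -> ψ) <-> φ)) = true -> true = true
They differ because Weak Kleene logic and K3 treat U differently under the binary connectives.

U; true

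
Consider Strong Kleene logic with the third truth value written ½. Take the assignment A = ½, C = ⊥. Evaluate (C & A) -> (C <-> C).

⊤

C & A = ⊥ & ½ = ⊥
C <-> C = ⊥ <-> ⊥ = ⊤
(C & A) -> (C <-> C) = ⊥ -> ⊤ = ⊤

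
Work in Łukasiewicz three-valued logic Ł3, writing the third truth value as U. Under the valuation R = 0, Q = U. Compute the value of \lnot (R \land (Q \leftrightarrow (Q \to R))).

Q \to R = U \to 0 = U  [min(1, 1−½+0)]
Q \leftrightarrow (Q \to R) = U \leftrightarrow U = 1
R \land (Q \leftrightarrow (Q \to R)) = 0 \land 1 = 0
\lnot (R \land (Q \leftrightarrow (Q \to R))) = \lnot 0 = 1

1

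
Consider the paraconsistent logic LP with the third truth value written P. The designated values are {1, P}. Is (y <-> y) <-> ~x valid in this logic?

No

Countermodel: y=1, x=1 gives 0, which is not designated.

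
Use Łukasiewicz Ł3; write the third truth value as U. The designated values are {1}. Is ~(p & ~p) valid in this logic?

No

Countermodel: p=U gives U, which is not designated.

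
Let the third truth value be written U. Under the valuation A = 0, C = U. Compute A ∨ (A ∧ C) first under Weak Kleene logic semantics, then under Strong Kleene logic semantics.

In Weak Kleene logic: A ∧ C = 0 ∧ U = U
A ∨ (A ∧ C) = 0 ∨ U = U
In Strong Kleene logic: A ∧ C = 0 ∧ U = 0
A ∨ (A ∧ C) = 0 ∨ 0 = 0
They differ because Weak Kleene logic and Strong Kleene logic treat U differently under the binary connectives.

U; 0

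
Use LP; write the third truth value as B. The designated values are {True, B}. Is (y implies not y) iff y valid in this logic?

No

Countermodel: y=True gives False, which is not designated.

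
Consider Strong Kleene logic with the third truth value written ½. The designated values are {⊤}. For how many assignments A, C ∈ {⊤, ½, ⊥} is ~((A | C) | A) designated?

1

Designated under: (A=⊥, C=⊥).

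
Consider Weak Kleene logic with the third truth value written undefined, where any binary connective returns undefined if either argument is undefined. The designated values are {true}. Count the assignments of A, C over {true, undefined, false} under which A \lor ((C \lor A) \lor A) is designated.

3

Designated under: (A=true, C=true); (A=true, C=false); (A=false, C=true).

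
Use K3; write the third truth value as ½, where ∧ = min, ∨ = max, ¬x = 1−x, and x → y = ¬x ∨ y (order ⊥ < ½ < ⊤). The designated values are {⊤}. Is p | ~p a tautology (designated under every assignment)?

No

Countermodel: p=½ gives ½, which is not designated.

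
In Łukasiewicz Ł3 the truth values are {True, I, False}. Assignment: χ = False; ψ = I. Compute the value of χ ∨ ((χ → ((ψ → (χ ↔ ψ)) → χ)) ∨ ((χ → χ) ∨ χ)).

χ ↔ ψ = False ↔ I = I
ψ → (χ ↔ ψ) = I → I = True
(ψ → (χ ↔ ψ)) → χ = True → False = False
χ → ((ψ → (χ ↔ ψ)) → χ) = False → False = True
χ → χ = False → False = True
(χ → χ) ∨ χ = True ∨ False = True
(χ → ((ψ → (χ ↔ ψ)) → χ)) ∨ ((χ → χ) ∨ χ) = True ∨ True = True
χ ∨ ((χ → ((ψ → (χ ↔ ψ)) → χ)) ∨ ((χ → χ) ∨ χ)) = False ∨ True = True

True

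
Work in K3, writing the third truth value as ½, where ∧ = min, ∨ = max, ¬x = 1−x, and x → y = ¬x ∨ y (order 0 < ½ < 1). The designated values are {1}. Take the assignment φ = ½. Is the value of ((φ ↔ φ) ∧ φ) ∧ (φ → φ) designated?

φ ↔ φ = ½ ↔ ½ = ½
(φ ↔ φ) ∧ φ = ½ ∧ ½ = ½
φ → φ = ½ → ½ = ½  [¬½ ∨ ½]
((φ ↔ φ) ∧ φ) ∧ (φ → φ) = ½ ∧ ½ = ½
½ ∉ {1}.

No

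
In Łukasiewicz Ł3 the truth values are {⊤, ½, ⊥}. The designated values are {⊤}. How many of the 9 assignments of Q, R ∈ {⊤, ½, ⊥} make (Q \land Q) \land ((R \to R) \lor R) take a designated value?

Designated under: (Q=⊤, R=⊤); (Q=⊤, R=½); (Q=⊤, R=⊥).

3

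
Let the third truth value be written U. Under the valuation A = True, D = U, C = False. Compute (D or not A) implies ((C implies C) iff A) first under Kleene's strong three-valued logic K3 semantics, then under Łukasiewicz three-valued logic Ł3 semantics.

In Kleene's strong three-valued logic K3: not A = not True = False
D or not A = U or False = U
C implies C = False implies False = True
(C implies C) iff A = True iff True = True
(D or not A) implies ((C implies C) iff A) = U implies True = True  [not U or True]
In Łukasiewicz three-valued logic Ł3: not A = not True = False
D or not A = U or False = U
C implies C = False implies False = True
(C implies C) iff A = True iff True = True
(D or not A) implies ((C implies C) iff A) = U implies True = True  [min(1, 1−½+1)]

True; True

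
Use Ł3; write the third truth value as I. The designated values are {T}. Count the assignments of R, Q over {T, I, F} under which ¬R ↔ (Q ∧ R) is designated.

Designated under: (R=T, Q=F); (R=I, Q=T); (R=I, Q=I).

3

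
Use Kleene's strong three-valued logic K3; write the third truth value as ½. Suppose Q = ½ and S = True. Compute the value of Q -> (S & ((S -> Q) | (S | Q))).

True

S -> Q = True -> ½ = ½  [~True | ½]
S | Q = True | ½ = True
(S -> Q) | (S | Q) = ½ | True = True
S & ((S -> Q) | (S | Q)) = True & True = True
Q -> (S & ((S -> Q) | (S | Q))) = ½ -> True = True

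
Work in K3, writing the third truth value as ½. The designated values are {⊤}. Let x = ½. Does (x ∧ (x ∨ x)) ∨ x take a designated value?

x ∨ x = ½ ∨ ½ = ½
x ∧ (x ∨ x) = ½ ∧ ½ = ½
(x ∧ (x ∨ x)) ∨ x = ½ ∨ ½ = ½
½ ∉ {⊤}.

No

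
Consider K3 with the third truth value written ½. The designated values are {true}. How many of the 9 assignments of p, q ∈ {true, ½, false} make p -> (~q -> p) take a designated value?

Of the 9 assignments, 7 give a value in {true}.

7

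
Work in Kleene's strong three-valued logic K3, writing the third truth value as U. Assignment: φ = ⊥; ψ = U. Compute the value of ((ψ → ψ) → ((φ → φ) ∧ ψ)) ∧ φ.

⊥

ψ → ψ = U → U = U  [¬U ∨ U]
φ → φ = ⊥ → ⊥ = ⊤
(φ → φ) ∧ ψ = ⊤ ∧ U = U
(ψ → ψ) → ((φ → φ) ∧ ψ) = U → U = U
((ψ → ψ) → ((φ → φ) ∧ ψ)) ∧ φ = U ∧ ⊥ = ⊥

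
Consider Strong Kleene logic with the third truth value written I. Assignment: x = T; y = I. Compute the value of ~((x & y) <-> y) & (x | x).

I

x & y = T & I = I
(x & y) <-> y = I <-> I = I
~((x & y) <-> y) = ~I = I
x | x = T | T = T
~((x & y) <-> y) & (x | x) = I & T = I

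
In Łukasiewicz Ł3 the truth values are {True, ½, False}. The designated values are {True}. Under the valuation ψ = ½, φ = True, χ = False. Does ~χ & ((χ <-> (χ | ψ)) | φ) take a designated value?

~χ = ~False = True
χ | ψ = False | ½ = ½
χ <-> (χ | ψ) = False <-> ½ = ½
(χ <-> (χ | ψ)) | φ = ½ | True = True
~χ & ((χ <-> (χ | ψ)) | φ) = True & True = True
True ∈ {True}.

Yes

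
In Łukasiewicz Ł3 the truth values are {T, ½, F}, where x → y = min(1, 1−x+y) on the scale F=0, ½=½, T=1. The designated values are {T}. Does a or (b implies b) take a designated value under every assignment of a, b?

Yes

Every assignment of a, b over {T, ½, F} gives a value in {T}.
In particular, with a=½, b=½: a or (b implies b) = T.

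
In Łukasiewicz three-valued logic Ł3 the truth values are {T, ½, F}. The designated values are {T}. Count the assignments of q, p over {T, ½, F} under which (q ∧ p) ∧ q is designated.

1

Designated under: (q=T, p=T).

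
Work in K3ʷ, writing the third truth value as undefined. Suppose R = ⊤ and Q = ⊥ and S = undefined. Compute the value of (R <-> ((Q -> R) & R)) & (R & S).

Q -> R = ⊥ -> ⊤ = ⊤
(Q -> R) & R = ⊤ & ⊤ = ⊤
R <-> ((Q -> R) & R) = ⊤ <-> ⊤ = ⊤
R & S = ⊤ & undefined = undefined
(R <-> ((Q -> R) & R)) & (R & S) = ⊤ & undefined = undefined

undefined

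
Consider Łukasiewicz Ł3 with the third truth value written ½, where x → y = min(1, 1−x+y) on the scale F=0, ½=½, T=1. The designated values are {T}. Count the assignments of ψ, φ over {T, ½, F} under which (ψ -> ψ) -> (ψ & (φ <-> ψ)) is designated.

Designated under: (ψ=T, φ=T).

1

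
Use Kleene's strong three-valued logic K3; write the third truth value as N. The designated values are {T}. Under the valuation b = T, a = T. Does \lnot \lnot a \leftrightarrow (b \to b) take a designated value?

\lnot a = \lnot T = F
\lnot \lnot a = \lnot F = T
b \to b = T \to T = T
\lnot \lnot a \leftrightarrow (b \to b) = T \leftrightarrow T = T
T ∈ {T}.

Yes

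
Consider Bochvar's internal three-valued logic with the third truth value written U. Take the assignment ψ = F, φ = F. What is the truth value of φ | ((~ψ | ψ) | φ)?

T

~ψ = ~F = T
~ψ | ψ = T | F = T
(~ψ | ψ) | φ = T | F = T
φ | ((~ψ | ψ) | φ) = F | T = T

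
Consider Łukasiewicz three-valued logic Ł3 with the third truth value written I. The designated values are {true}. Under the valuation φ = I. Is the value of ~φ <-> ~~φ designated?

Yes

~φ = ~I = I
~φ = ~I = I
~~φ = ~I = I
~φ <-> ~~φ = I <-> I = true  [1 − |½−½|]
true ∈ {true}.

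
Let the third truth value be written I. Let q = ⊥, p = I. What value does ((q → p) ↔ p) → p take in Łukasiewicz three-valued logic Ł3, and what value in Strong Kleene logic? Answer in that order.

⊤; I

In Łukasiewicz three-valued logic Ł3: q → p = ⊥ → I = ⊤  [min(1, 1−0+½)]
(q → p) ↔ p = ⊤ ↔ I = I
((q → p) ↔ p) → p = I → I = ⊤
In Strong Kleene logic: q → p = ⊥ → I = ⊤  [¬⊥ ∨ I]
(q → p) ↔ p = ⊤ ↔ I = I
((q → p) ↔ p) → p = I → I = I
They differ because Łukasiewicz three-valued logic Ł3 and Strong Kleene logic treat I differently under implication.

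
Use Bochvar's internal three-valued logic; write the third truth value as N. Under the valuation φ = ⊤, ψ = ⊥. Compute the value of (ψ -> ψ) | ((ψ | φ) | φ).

⊤

ψ -> ψ = ⊥ -> ⊥ = ⊤
ψ | φ = ⊥ | ⊤ = ⊤
(ψ | φ) | φ = ⊤ | ⊤ = ⊤
(ψ -> ψ) | ((ψ | φ) | φ) = ⊤ | ⊤ = ⊤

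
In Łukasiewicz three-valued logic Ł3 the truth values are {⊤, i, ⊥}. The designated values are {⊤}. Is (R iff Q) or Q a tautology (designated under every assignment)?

No

Countermodel: R=⊤, Q=i gives i, which is not designated.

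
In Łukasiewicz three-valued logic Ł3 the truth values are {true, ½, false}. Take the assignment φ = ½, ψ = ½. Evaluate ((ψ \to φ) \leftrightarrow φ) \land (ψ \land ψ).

½

ψ \to φ = ½ \to ½ = true
(ψ \to φ) \leftrightarrow φ = true \leftrightarrow ½ = ½
ψ \land ψ = ½ \land ½ = ½
((ψ \to φ) \leftrightarrow φ) \land (ψ \land ψ) = ½ \land ½ = ½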